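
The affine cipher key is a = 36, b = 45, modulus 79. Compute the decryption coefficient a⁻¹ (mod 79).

Extended Euclidean algorithm:
79 = 2*36 + 7
36 = 5*7 + 1
7 = 7*1 + 0
Since gcd(36, 79) = 1, back-substitute to write 1 as a combination:
1 = 36 − 5·7
1 = −5·79 + 11·36
So 36·11 ≡ 1 (mod 79).

11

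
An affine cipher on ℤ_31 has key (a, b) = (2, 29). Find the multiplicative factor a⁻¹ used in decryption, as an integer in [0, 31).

16

gcd(31, 2) by repeated division:
31 = 15·2 + 1
2 = 2·1 + 0
The gcd is 1. Working backward:
1 = 31 − 15·2
Thus 2·(-15) ≡ 1 (mod 31); reducing, -15 mod 31 = 16.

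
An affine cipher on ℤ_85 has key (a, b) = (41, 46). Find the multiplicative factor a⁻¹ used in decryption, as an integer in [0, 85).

gcd(85, 41) by repeated division:
85 = 2×41 + 3
41 = 13×3 + 2
3 = 1×2 + 1
2 = 2×1 + 0
Since gcd(41, 85) = 1, back-substitute to write 1 as a combination:
1 = 3 − 2
1 = −41 + 14·3
1 = 14·85 − 29·41
Hence 41⁻¹ ≡ -29 ≡ 56 (mod 85).

56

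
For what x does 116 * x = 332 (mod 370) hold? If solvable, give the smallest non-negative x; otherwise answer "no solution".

First find gcd(116, 370):
370 = 3×116 + 22
116 = 5×22 + 6
22 = 3×6 + 4
6 = 1×4 + 2
4 = 2×2 + 0
gcd = 2 and 2 | 332, so solutions exist. Divide through by 2: 58x ≡ 166 (mod 185).
Now find 58⁻¹ mod 185:
185 = 3×58 + 11
58 = 5×11 + 3
11 = 3×3 + 2
3 = 1×2 + 1
2 = 2×1 + 0
Back-substitute:
1 = 3 − 2
1 = −11 + 4·3
1 = 4·58 − 21·11
1 = −21·185 + 67·58
So 58⁻¹ ≡ 67 (mod 185).
Then x ≡ 67·166 ≡ 22 (mod 185); the smallest non-negative solution is x = 22.

22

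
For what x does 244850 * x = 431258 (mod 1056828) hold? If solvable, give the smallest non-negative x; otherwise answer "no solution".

522973

First find gcd(244850, 1056828):
1056828 = 4*244850 + 77428
244850 = 3*77428 + 12566
77428 = 6*12566 + 2032
12566 = 6*2032 + 374
2032 = 5*374 + 162
374 = 2*162 + 50
162 = 3*50 + 12
50 = 4*12 + 2
12 = 6*2 + 0
gcd = 2 and 2 | 431258, so solutions exist. Divide through by 2: 122425x ≡ 215629 (mod 528414).
Now find 122425⁻¹ mod 528414:
528414 = 4·122425 + 38714
122425 = 3·38714 + 6283
38714 = 6·6283 + 1016
6283 = 6·1016 + 187
1016 = 5·187 + 81
187 = 2·81 + 25
81 = 3·25 + 6
25 = 4·6 + 1
6 = 6·1 + 0
Back-substitute:
1 = 25 − 4·6
1 = −4·81 + 13·25
1 = 13·187 − 30·81
1 = −30·1016 + 163·187
1 = 163·6283 − 1008·1016
1 = −1008·38714 + 6211·6283
1 = 6211·122425 − 19641·38714
1 = −19641·528414 + 84775·122425
So 122425⁻¹ ≡ 84775 (mod 528414).
Then x ≡ 84775·215629 ≡ 522973 (mod 528414); the smallest non-negative solution is x = 522973.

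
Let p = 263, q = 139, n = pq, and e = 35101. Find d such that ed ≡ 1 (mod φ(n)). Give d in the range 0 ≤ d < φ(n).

5689

φ(n) = (p−1)(q−1) = 262·138 = 36156.
Need d with 35101·d ≡ 1 (mod 36156). Apply the extended Euclidean algorithm:
36156 = 1×35101 + 1055
35101 = 33×1055 + 286
1055 = 3×286 + 197
286 = 1×197 + 89
197 = 2×89 + 19
89 = 4×19 + 13
19 = 1×13 + 6
13 = 2×6 + 1
6 = 6×1 + 0
Back-substitute:
1 = 13 − 2·6
1 = −2·19 + 3·13
1 = 3·89 − 14·19
1 = −14·197 + 31·89
1 = 31·286 − 45·197
1 = −45·1055 + 166·286
1 = 166·35101 − 5523·1055
1 = −5523·36156 + 5689·35101
So 35101·5689 ≡ 1 (mod 36156), hence d = 5689.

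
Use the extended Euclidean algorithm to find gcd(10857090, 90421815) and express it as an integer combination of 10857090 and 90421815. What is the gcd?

15

Euclidean algorithm:
90421815 = 8·10857090 + 3565095
10857090 = 3·3565095 + 161805
3565095 = 22·161805 + 5385
161805 = 30·5385 + 255
5385 = 21·255 + 30
255 = 8·30 + 15
30 = 2·15 + 0
gcd(10857090, 90421815) = 15.
Express as a combination:
15 = 255 − 8·30
15 = −8·5385 + 169·255
15 = 169·161805 − 5078·5385
15 = −5078·3565095 + 111885·161805
15 = 111885·10857090 − 340733·3565095
15 = −340733·90421815 + 2837749·10857090
So 15 = (-340733)·90421815 + (2837749)·10857090.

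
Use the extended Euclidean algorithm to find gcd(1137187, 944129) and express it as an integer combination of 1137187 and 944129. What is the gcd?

1

Repeated division:
1137187 = 1·944129 + 193058
944129 = 4·193058 + 171897
193058 = 1·171897 + 21161
171897 = 8·21161 + 2609
21161 = 8·2609 + 289
2609 = 9·289 + 8
289 = 36·8 + 1
8 = 8·1 + 0
gcd(1137187, 944129) = 1.
Back-substituting:
1 = 289 − 36·8
1 = −36·2609 + 325·289
1 = 325·21161 − 2636·2609
1 = −2636·171897 + 21413·21161
1 = 21413·193058 − 24049·171897
1 = −24049·944129 + 117609·193058
1 = 117609·1137187 − 141658·944129
So 1 = (117609)·1137187 + (-141658)·944129.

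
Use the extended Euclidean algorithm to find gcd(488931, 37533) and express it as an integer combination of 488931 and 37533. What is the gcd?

Repeated division:
488931 = 13*37533 + 1002
37533 = 37*1002 + 459
1002 = 2*459 + 84
459 = 5*84 + 39
84 = 2*39 + 6
39 = 6*6 + 3
6 = 2*3 + 0
gcd(488931, 37533) = 3.
Back-substituting:
3 = 39 − 6·6
3 = −6·84 + 13·39
3 = 13·459 − 71·84
3 = −71·1002 + 155·459
3 = 155·37533 − 5806·1002
3 = −5806·488931 + 75633·37533
So 3 = (-5806)·488931 + (75633)·37533.

3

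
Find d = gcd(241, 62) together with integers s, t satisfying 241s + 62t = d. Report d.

1

Euclidean algorithm:
241 = 3×62 + 55
62 = 1×55 + 7
55 = 7×7 + 6
7 = 1×6 + 1
6 = 6×1 + 0
gcd(241, 62) = 1.
Working backward:
1 = 7 − 6
1 = −55 + 8·7
1 = 8·62 − 9·55
1 = −9·241 + 35·62
So 1 = (-9)·241 + (35)·62.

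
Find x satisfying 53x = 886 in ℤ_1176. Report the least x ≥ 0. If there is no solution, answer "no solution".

First find gcd(53, 1176):
1176 = 22·53 + 10
53 = 5·10 + 3
10 = 3·3 + 1
3 = 3·1 + 0
gcd = 1, so a unique solution mod 1176 exists.
Back-substitute for the Bézout coefficients:
1 = 10 − 3·3
1 = −3·53 + 16·10
1 = 16·1176 − 355·53
So 53·(-355) ≡ 1 (mod 1176), giving 53⁻¹ ≡ 821.
x ≡ 53⁻¹·886 ≡ 821·886 ≡ 638 (mod 1176).

638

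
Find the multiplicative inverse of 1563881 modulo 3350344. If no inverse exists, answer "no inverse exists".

gcd(3350344, 1563881) by repeated division:
3350344 = 2·1563881 + 222582
1563881 = 7·222582 + 5807
222582 = 38·5807 + 1916
5807 = 3·1916 + 59
1916 = 32·59 + 28
59 = 2·28 + 3
28 = 9·3 + 1
3 = 3·1 + 0
gcd = 1, so the inverse exists. Back-substitute:
1 = 28 − 9·3
1 = −9·59 + 19·28
1 = 19·1916 − 617·59
1 = −617·5807 + 1870·1916
1 = 1870·222582 − 71677·5807
1 = −71677·1563881 + 503609·222582
1 = 503609·3350344 − 1078895·1563881
So 1563881·(-1078895) ≡ 1 (mod 3350344), and -1078895 ≡ 2271449 (mod 3350344).

2271449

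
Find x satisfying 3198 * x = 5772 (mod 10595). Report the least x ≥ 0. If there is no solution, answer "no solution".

First find gcd(3198, 10595):
10595 = 3·3198 + 1001
3198 = 3·1001 + 195
1001 = 5·195 + 26
195 = 7·26 + 13
26 = 2·13 + 0
gcd = 13 and 13 | 5772, so solutions exist. Divide through by 13: 246x ≡ 444 (mod 815).
Now find 246⁻¹ mod 815:
815 = 3·246 + 77
246 = 3·77 + 15
77 = 5·15 + 2
15 = 7·2 + 1
2 = 2·1 + 0
Back-substitute:
1 = 15 − 7·2
1 = −7·77 + 36·15
1 = 36·246 − 115·77
1 = −115·815 + 381·246
So 246⁻¹ ≡ 381 (mod 815).
Then x ≡ 381·444 ≡ 459 (mod 815); the smallest non-negative solution is x = 459.

459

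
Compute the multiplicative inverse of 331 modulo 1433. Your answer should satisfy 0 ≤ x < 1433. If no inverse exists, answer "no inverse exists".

gcd(1433, 331) by repeated division:
1433 = 4*331 + 109
331 = 3*109 + 4
109 = 27*4 + 1
4 = 4*1 + 0
gcd = 1, so the inverse exists. Back-substitute:
1 = 109 − 27·4
1 = −27·331 + 82·109
1 = 82·1433 − 355·331
So 331·(-355) ≡ 1 (mod 1433), and -355 ≡ 1078 (mod 1433).

1078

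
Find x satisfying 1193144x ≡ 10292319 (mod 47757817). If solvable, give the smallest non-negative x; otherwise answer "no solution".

First find gcd(1193144, 47757817):
47757817 = 40*1193144 + 32057
1193144 = 37*32057 + 7035
32057 = 4*7035 + 3917
7035 = 1*3917 + 3118
3917 = 1*3118 + 799
3118 = 3*799 + 721
799 = 1*721 + 78
721 = 9*78 + 19
78 = 4*19 + 2
19 = 9*2 + 1
2 = 2*1 + 0
gcd = 1, so a unique solution mod 47757817 exists.
Back-substitute for the Bézout coefficients:
1 = 19 − 9·2
1 = −9·78 + 37·19
1 = 37·721 − 342·78
1 = −342·799 + 379·721
1 = 379·3118 − 1479·799
1 = −1479·3917 + 1858·3118
1 = 1858·7035 − 3337·3917
1 = −3337·32057 + 15206·7035
1 = 15206·1193144 − 565959·32057
1 = −565959·47757817 + 22653566·1193144
So 1193144·(22653566) ≡ 1 (mod 47757817), giving 1193144⁻¹ ≡ 22653566.
x ≡ 1193144⁻¹·10292319 ≡ 22653566·10292319 ≡ 5751109 (mod 47757817).

5751109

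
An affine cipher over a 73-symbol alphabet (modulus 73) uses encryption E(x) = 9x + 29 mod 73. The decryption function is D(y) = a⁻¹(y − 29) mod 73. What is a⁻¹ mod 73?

65

gcd(73, 9) by repeated division:
73 = 8*9 + 1
9 = 9*1 + 0
Since gcd(9, 73) = 1, back-substitute to write 1 as a combination:
1 = 73 − 8·9
So 9·(-8) ≡ 1 (mod 73), and -8 ≡ 65 (mod 73).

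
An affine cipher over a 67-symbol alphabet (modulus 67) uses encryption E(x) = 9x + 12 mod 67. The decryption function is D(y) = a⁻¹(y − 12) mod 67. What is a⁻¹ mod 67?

15

Apply the Euclidean algorithm to 67 and 9:
67 = 7·9 + 4
9 = 2·4 + 1
4 = 4·1 + 0
gcd = 1, so the inverse exists. Back-substitute:
1 = 9 − 2·4
1 = −2·67 + 15·9
So 9·15 ≡ 1 (mod 67).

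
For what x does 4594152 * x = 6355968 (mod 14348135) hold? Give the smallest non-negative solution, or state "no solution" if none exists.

11955194

First find gcd(4594152, 14348135):
14348135 = 3×4594152 + 565679
4594152 = 8×565679 + 68720
565679 = 8×68720 + 15919
68720 = 4×15919 + 5044
15919 = 3×5044 + 787
5044 = 6×787 + 322
787 = 2×322 + 143
322 = 2×143 + 36
143 = 3×36 + 35
36 = 1×35 + 1
35 = 35×1 + 0
gcd = 1, so a unique solution mod 14348135 exists.
Back-substitute for the Bézout coefficients:
1 = 36 − 35
1 = −143 + 4·36
1 = 4·322 − 9·143
1 = −9·787 + 22·322
1 = 22·5044 − 141·787
1 = −141·15919 + 445·5044
1 = 445·68720 − 1921·15919
1 = −1921·565679 + 15813·68720
1 = 15813·4594152 − 128425·565679
1 = −128425·14348135 + 401088·4594152
So 4594152·(401088) ≡ 1 (mod 14348135), giving 4594152⁻¹ ≡ 401088.
x ≡ 4594152⁻¹·6355968 ≡ 401088·6355968 ≡ 11955194 (mod 14348135).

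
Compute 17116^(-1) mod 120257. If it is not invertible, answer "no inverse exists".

Run Euclid on (120257, 17116):
120257 = 7*17116 + 445
17116 = 38*445 + 206
445 = 2*206 + 33
206 = 6*33 + 8
33 = 4*8 + 1
8 = 8*1 + 0
The gcd is 1. Working backward:
1 = 33 − 4·8
1 = −4·206 + 25·33
1 = 25·445 − 54·206
1 = −54·17116 + 2077·445
1 = 2077·120257 − 14593·17116
Thus 17116·(-14593) ≡ 1 (mod 120257); reducing, -14593 mod 120257 = 105664.

105664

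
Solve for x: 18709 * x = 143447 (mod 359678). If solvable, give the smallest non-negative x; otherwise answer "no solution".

212577

First find gcd(18709, 359678):
359678 = 19*18709 + 4207
18709 = 4*4207 + 1881
4207 = 2*1881 + 445
1881 = 4*445 + 101
445 = 4*101 + 41
101 = 2*41 + 19
41 = 2*19 + 3
19 = 6*3 + 1
3 = 3*1 + 0
gcd = 1, so a unique solution mod 359678 exists.
Back-substitute for the Bézout coefficients:
1 = 19 − 6·3
1 = −6·41 + 13·19
1 = 13·101 − 32·41
1 = −32·445 + 141·101
1 = 141·1881 − 596·445
1 = −596·4207 + 1333·1881
1 = 1333·18709 − 5928·4207
1 = −5928·359678 + 113965·18709
So 18709·(113965) ≡ 1 (mod 359678), giving 18709⁻¹ ≡ 113965.
x ≡ 18709⁻¹·143447 ≡ 113965·143447 ≡ 212577 (mod 359678).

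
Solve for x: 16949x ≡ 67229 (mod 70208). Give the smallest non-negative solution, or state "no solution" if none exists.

17033

First find gcd(16949, 70208):
70208 = 4·16949 + 2412
16949 = 7·2412 + 65
2412 = 37·65 + 7
65 = 9·7 + 2
7 = 3·2 + 1
2 = 2·1 + 0
gcd = 1, so a unique solution mod 70208 exists.
Back-substitute for the Bézout coefficients:
1 = 7 − 3·2
1 = −3·65 + 28·7
1 = 28·2412 − 1039·65
1 = −1039·16949 + 7301·2412
1 = 7301·70208 − 30243·16949
So 16949·(-30243) ≡ 1 (mod 70208), giving 16949⁻¹ ≡ 39965.
x ≡ 16949⁻¹·67229 ≡ 39965·67229 ≡ 17033 (mod 70208).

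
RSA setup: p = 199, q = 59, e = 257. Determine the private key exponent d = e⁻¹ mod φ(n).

7373

φ(n) = (p−1)(q−1) = 198·58 = 11484.
Need d with 257·d ≡ 1 (mod 11484). Apply the extended Euclidean algorithm:
11484 = 44×257 + 176
257 = 1×176 + 81
176 = 2×81 + 14
81 = 5×14 + 11
14 = 1×11 + 3
11 = 3×3 + 2
3 = 1×2 + 1
2 = 2×1 + 0
Back-substitute:
1 = 3 − 2
1 = −11 + 4·3
1 = 4·14 − 5·11
1 = −5·81 + 29·14
1 = 29·176 − 63·81
1 = −63·257 + 92·176
1 = 92·11484 − 4111·257
So 257·(-4111) ≡ 1 (mod 11484), hence d ≡ -4111 ≡ 7373 (mod 11484).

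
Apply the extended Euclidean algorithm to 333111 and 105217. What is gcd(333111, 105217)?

Euclidean algorithm:
333111 = 3*105217 + 17460
105217 = 6*17460 + 457
17460 = 38*457 + 94
457 = 4*94 + 81
94 = 1*81 + 13
81 = 6*13 + 3
13 = 4*3 + 1
3 = 3*1 + 0
gcd(333111, 105217) = 1.
Back-substituting:
1 = 13 − 4·3
1 = −4·81 + 25·13
1 = 25·94 − 29·81
1 = −29·457 + 141·94
1 = 141·17460 − 5387·457
1 = −5387·105217 + 32463·17460
1 = 32463·333111 − 102776·105217
So 1 = (32463)·333111 + (-102776)·105217.

1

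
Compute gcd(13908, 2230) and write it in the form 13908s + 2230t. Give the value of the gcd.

Euclidean algorithm:
13908 = 6·2230 + 528
2230 = 4·528 + 118
528 = 4·118 + 56
118 = 2·56 + 6
56 = 9·6 + 2
6 = 3·2 + 0
gcd(13908, 2230) = 2.
Working backward:
2 = 56 − 9·6
2 = −9·118 + 19·56
2 = 19·528 − 85·118
2 = −85·2230 + 359·528
2 = 359·13908 − 2239·2230
So 2 = (359)·13908 + (-2239)·2230.

2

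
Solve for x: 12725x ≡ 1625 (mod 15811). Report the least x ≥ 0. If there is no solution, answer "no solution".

First find gcd(12725, 15811):
15811 = 1*12725 + 3086
12725 = 4*3086 + 381
3086 = 8*381 + 38
381 = 10*38 + 1
38 = 38*1 + 0
gcd = 1, so a unique solution mod 15811 exists.
Back-substitute for the Bézout coefficients:
1 = 381 − 10·38
1 = −10·3086 + 81·381
1 = 81·12725 − 334·3086
1 = −334·15811 + 415·12725
So 12725·(415) ≡ 1 (mod 15811), giving 12725⁻¹ ≡ 415.
x ≡ 12725⁻¹·1625 ≡ 415·1625 ≡ 10313 (mod 15811).

10313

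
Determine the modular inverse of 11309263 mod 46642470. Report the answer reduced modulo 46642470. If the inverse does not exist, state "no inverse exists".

Euclidean algorithm on 46642470, 11309263:
46642470 = 4·11309263 + 1405418
11309263 = 8·1405418 + 65919
1405418 = 21·65919 + 21119
65919 = 3·21119 + 2562
21119 = 8·2562 + 623
2562 = 4·623 + 70
623 = 8·70 + 63
70 = 1·63 + 7
63 = 9·7 + 0
gcd(11309263, 46642470) = 7 ≠ 1, so 11309263 has no multiplicative inverse modulo 46642470.

no inverse exists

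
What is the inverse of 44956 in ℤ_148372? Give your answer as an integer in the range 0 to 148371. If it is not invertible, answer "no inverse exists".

Euclidean algorithm on 148372, 44956:
148372 = 3·44956 + 13504
44956 = 3·13504 + 4444
13504 = 3·4444 + 172
4444 = 25·172 + 144
172 = 1·144 + 28
144 = 5·28 + 4
28 = 7·4 + 0
gcd(44956, 148372) = 4 ≠ 1, so 44956 has no multiplicative inverse modulo 148372.

no inverse exists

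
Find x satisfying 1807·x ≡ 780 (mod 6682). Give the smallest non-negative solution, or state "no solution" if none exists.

226

First find gcd(1807, 6682):
6682 = 3×1807 + 1261
1807 = 1×1261 + 546
1261 = 2×546 + 169
546 = 3×169 + 39
169 = 4×39 + 13
39 = 3×13 + 0
gcd = 13 and 13 | 780, so solutions exist. Divide through by 13: 139x ≡ 60 (mod 514).
Now find 139⁻¹ mod 514:
514 = 3*139 + 97
139 = 1*97 + 42
97 = 2*42 + 13
42 = 3*13 + 3
13 = 4*3 + 1
3 = 3*1 + 0
Back-substitute:
1 = 13 − 4·3
1 = −4·42 + 13·13
1 = 13·97 − 30·42
1 = −30·139 + 43·97
1 = 43·514 − 159·139
So 139·(-159) ≡ 1 (mod 514), i.e. 139⁻¹ ≡ 355.
Then x ≡ 355·60 ≡ 226 (mod 514); the smallest non-negative solution is x = 226.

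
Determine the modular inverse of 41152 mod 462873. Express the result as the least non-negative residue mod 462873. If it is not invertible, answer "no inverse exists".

Apply the Euclidean algorithm to 462873 and 41152:
462873 = 11×41152 + 10201
41152 = 4×10201 + 348
10201 = 29×348 + 109
348 = 3×109 + 21
109 = 5×21 + 4
21 = 5×4 + 1
4 = 4×1 + 0
gcd = 1, so the inverse exists. Back-substitute:
1 = 21 − 5·4
1 = −5·109 + 26·21
1 = 26·348 − 83·109
1 = −83·10201 + 2433·348
1 = 2433·41152 − 9815·10201
1 = −9815·462873 + 110398·41152
So 41152·110398 ≡ 1 (mod 462873).

110398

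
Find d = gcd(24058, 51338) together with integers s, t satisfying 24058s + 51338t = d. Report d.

2

Repeated division:
51338 = 2·24058 + 3222
24058 = 7·3222 + 1504
3222 = 2·1504 + 214
1504 = 7·214 + 6
214 = 35·6 + 4
6 = 1·4 + 2
4 = 2·2 + 0
gcd(24058, 51338) = 2.
Express as a combination:
2 = 6 − 4
2 = −214 + 36·6
2 = 36·1504 − 253·214
2 = −253·3222 + 542·1504
2 = 542·24058 − 4047·3222
2 = −4047·51338 + 8636·24058
So 2 = (-4047)·51338 + (8636)·24058.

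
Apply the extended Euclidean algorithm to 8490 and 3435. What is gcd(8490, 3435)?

15

Euclidean algorithm:
8490 = 2·3435 + 1620
3435 = 2·1620 + 195
1620 = 8·195 + 60
195 = 3·60 + 15
60 = 4·15 + 0
gcd(8490, 3435) = 15.
Express as a combination:
15 = 195 − 3·60
15 = −3·1620 + 25·195
15 = 25·3435 − 53·1620
15 = −53·8490 + 131·3435
So 15 = (-53)·8490 + (131)·3435.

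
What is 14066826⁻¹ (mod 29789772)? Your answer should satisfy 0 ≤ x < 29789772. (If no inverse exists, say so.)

no inverse exists

Euclidean algorithm on 29789772, 14066826:
29789772 = 2·14066826 + 1656120
14066826 = 8·1656120 + 817866
1656120 = 2·817866 + 20388
817866 = 40·20388 + 2346
20388 = 8·2346 + 1620
2346 = 1·1620 + 726
1620 = 2·726 + 168
726 = 4·168 + 54
168 = 3·54 + 6
54 = 9·6 + 0
Since gcd = 6 > 1, 14066826 is not a unit mod 29789772.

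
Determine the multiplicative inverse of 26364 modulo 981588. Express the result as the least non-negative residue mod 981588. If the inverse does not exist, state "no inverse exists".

no inverse exists

Euclidean algorithm on 981588, 26364:
981588 = 37×26364 + 6120
26364 = 4×6120 + 1884
6120 = 3×1884 + 468
1884 = 4×468 + 12
468 = 39×12 + 0
The gcd is 12, not 1, hence no inverse exists.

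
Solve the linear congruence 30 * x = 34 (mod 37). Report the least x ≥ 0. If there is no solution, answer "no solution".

11

First find gcd(30, 37):
37 = 1*30 + 7
30 = 4*7 + 2
7 = 3*2 + 1
2 = 2*1 + 0
gcd = 1, so a unique solution mod 37 exists.
Back-substitute for the Bézout coefficients:
1 = 7 − 3·2
1 = −3·30 + 13·7
1 = 13·37 − 16·30
So 30·(-16) ≡ 1 (mod 37), giving 30⁻¹ ≡ 21.
x ≡ 30⁻¹·34 ≡ 21·34 ≡ 11 (mod 37).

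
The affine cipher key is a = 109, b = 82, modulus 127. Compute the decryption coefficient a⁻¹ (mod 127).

7

gcd(127, 109) by repeated division:
127 = 1*109 + 18
109 = 6*18 + 1
18 = 18*1 + 0
gcd = 1, so the inverse exists. Back-substitute:
1 = 109 − 6·18
1 = −6·127 + 7·109
So 109·7 ≡ 1 (mod 127).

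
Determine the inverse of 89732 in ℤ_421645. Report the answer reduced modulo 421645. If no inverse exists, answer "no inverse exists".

Extended Euclidean algorithm:
421645 = 4×89732 + 62717
89732 = 1×62717 + 27015
62717 = 2×27015 + 8687
27015 = 3×8687 + 954
8687 = 9×954 + 101
954 = 9×101 + 45
101 = 2×45 + 11
45 = 4×11 + 1
11 = 11×1 + 0
The gcd is 1. Working backward:
1 = 45 − 4·11
1 = −4·101 + 9·45
1 = 9·954 − 85·101
1 = −85·8687 + 774·954
1 = 774·27015 − 2407·8687
1 = −2407·62717 + 5588·27015
1 = 5588·89732 − 7995·62717
1 = −7995·421645 + 37568·89732
So 89732·37568 ≡ 1 (mod 421645).

37568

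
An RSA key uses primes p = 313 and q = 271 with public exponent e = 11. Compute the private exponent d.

38291

φ(n) = (p−1)(q−1) = 312·270 = 84240.
Need d with 11·d ≡ 1 (mod 84240). Apply the extended Euclidean algorithm:
84240 = 7658*11 + 2
11 = 5*2 + 1
2 = 2*1 + 0
Back-substitute:
1 = 11 − 5·2
1 = −5·84240 + 38291·11
So 11·38291 ≡ 1 (mod 84240), hence d = 38291.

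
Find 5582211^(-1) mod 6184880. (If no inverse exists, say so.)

gcd(6184880, 5582211) by repeated division:
6184880 = 1×5582211 + 602669
5582211 = 9×602669 + 158190
602669 = 3×158190 + 128099
158190 = 1×128099 + 30091
128099 = 4×30091 + 7735
30091 = 3×7735 + 6886
7735 = 1×6886 + 849
6886 = 8×849 + 94
849 = 9×94 + 3
94 = 31×3 + 1
3 = 3×1 + 0
gcd = 1, so the inverse exists. Back-substitute:
1 = 94 − 31·3
1 = −31·849 + 280·94
1 = 280·6886 − 2271·849
1 = −2271·7735 + 2551·6886
1 = 2551·30091 − 9924·7735
1 = −9924·128099 + 42247·30091
1 = 42247·158190 − 52171·128099
1 = −52171·602669 + 198760·158190
1 = 198760·5582211 − 1841011·602669
1 = −1841011·6184880 + 2039771·5582211
So 5582211·2039771 ≡ 1 (mod 6184880).

2039771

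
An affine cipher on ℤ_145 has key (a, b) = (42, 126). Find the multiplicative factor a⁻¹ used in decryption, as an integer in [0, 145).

38

Extended Euclidean algorithm:
145 = 3×42 + 19
42 = 2×19 + 4
19 = 4×4 + 3
4 = 1×3 + 1
3 = 3×1 + 0
The gcd is 1. Working backward:
1 = 4 − 3
1 = −19 + 5·4
1 = 5·42 − 11·19
1 = −11·145 + 38·42
So 42·38 ≡ 1 (mod 145).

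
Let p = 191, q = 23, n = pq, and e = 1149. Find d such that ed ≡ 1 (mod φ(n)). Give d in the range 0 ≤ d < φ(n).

3969

φ(n) = (p−1)(q−1) = 190·22 = 4180.
Need d with 1149·d ≡ 1 (mod 4180). Apply the extended Euclidean algorithm:
4180 = 3×1149 + 733
1149 = 1×733 + 416
733 = 1×416 + 317
416 = 1×317 + 99
317 = 3×99 + 20
99 = 4×20 + 19
20 = 1×19 + 1
19 = 19×1 + 0
Back-substitute:
1 = 20 − 19
1 = −99 + 5·20
1 = 5·317 − 16·99
1 = −16·416 + 21·317
1 = 21·733 − 37·416
1 = −37·1149 + 58·733
1 = 58·4180 − 211·1149
So 1149·(-211) ≡ 1 (mod 4180), hence d ≡ -211 ≡ 3969 (mod 4180).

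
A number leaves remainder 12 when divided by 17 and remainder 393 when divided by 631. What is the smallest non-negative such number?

3548

Write x = 12 + 17·k. Then 17·k ≡ 393 − 12 ≡ 381 (mod 631).
Need 17⁻¹ mod 631. Extended Euclid on (631, 17):
631 = 37·17 + 2
17 = 8·2 + 1
2 = 2·1 + 0
Back-substitute:
1 = 17 − 8·2
1 = −8·631 + 297·17
17⁻¹ ≡ 297 (mod 631), so k ≡ 297·381 ≡ 208 (mod 631).
x = 12 + 17·208 = 3548.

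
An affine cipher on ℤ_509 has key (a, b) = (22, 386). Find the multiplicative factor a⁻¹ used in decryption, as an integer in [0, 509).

162

Run Euclid on (509, 22):
509 = 23·22 + 3
22 = 7·3 + 1
3 = 3·1 + 0
Since gcd(22, 509) = 1, back-substitute to write 1 as a combination:
1 = 22 − 7·3
1 = −7·509 + 162·22
So 22·162 ≡ 1 (mod 509).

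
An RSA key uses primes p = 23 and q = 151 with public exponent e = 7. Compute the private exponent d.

943

φ(n) = (p−1)(q−1) = 22·150 = 3300.
Need d with 7·d ≡ 1 (mod 3300). Apply the extended Euclidean algorithm:
3300 = 471×7 + 3
7 = 2×3 + 1
3 = 3×1 + 0
Back-substitute:
1 = 7 − 2·3
1 = −2·3300 + 943·7
So 7·943 ≡ 1 (mod 3300), hence d = 943.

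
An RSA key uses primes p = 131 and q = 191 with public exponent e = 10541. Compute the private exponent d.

17361

φ(n) = (p−1)(q−1) = 130·190 = 24700.
Need d with 10541·d ≡ 1 (mod 24700). Apply the extended Euclidean algorithm:
24700 = 2*10541 + 3618
10541 = 2*3618 + 3305
3618 = 1*3305 + 313
3305 = 10*313 + 175
313 = 1*175 + 138
175 = 1*138 + 37
138 = 3*37 + 27
37 = 1*27 + 10
27 = 2*10 + 7
10 = 1*7 + 3
7 = 2*3 + 1
3 = 3*1 + 0
Back-substitute:
1 = 7 − 2·3
1 = −2·10 + 3·7
1 = 3·27 − 8·10
1 = −8·37 + 11·27
1 = 11·138 − 41·37
1 = −41·175 + 52·138
1 = 52·313 − 93·175
1 = −93·3305 + 982·313
1 = 982·3618 − 1075·3305
1 = −1075·10541 + 3132·3618
1 = 3132·24700 − 7339·10541
So 10541·(-7339) ≡ 1 (mod 24700), hence d ≡ -7339 ≡ 17361 (mod 24700).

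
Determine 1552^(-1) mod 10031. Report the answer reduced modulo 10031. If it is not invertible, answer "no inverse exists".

1144

Apply the Euclidean algorithm to 10031 and 1552:
10031 = 6·1552 + 719
1552 = 2·719 + 114
719 = 6·114 + 35
114 = 3·35 + 9
35 = 3·9 + 8
9 = 1·8 + 1
8 = 8·1 + 0
The gcd is 1. Working backward:
1 = 9 − 8
1 = −35 + 4·9
1 = 4·114 − 13·35
1 = −13·719 + 82·114
1 = 82·1552 − 177·719
1 = −177·10031 + 1144·1552
So 1552·1144 ≡ 1 (mod 10031).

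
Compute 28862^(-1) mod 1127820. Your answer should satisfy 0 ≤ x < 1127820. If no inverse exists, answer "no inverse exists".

no inverse exists

Compute gcd(28862, 1127820):
1127820 = 39×28862 + 2202
28862 = 13×2202 + 236
2202 = 9×236 + 78
236 = 3×78 + 2
78 = 39×2 + 0
gcd(28862, 1127820) = 2 ≠ 1, so 28862 has no multiplicative inverse modulo 1127820.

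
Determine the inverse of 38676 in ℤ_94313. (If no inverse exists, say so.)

gcd(94313, 38676) by repeated division:
94313 = 2×38676 + 16961
38676 = 2×16961 + 4754
16961 = 3×4754 + 2699
4754 = 1×2699 + 2055
2699 = 1×2055 + 644
2055 = 3×644 + 123
644 = 5×123 + 29
123 = 4×29 + 7
29 = 4×7 + 1
7 = 7×1 + 0
gcd = 1, so the inverse exists. Back-substitute:
1 = 29 − 4·7
1 = −4·123 + 17·29
1 = 17·644 − 89·123
1 = −89·2055 + 284·644
1 = 284·2699 − 373·2055
1 = −373·4754 + 657·2699
1 = 657·16961 − 2344·4754
1 = −2344·38676 + 5345·16961
1 = 5345·94313 − 13034·38676
Hence 38676⁻¹ ≡ -13034 ≡ 81279 (mod 94313).

81279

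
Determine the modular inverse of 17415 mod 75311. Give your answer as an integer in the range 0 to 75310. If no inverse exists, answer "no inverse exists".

Run Euclid on (75311, 17415):
75311 = 4×17415 + 5651
17415 = 3×5651 + 462
5651 = 12×462 + 107
462 = 4×107 + 34
107 = 3×34 + 5
34 = 6×5 + 4
5 = 1×4 + 1
4 = 4×1 + 0
The gcd is 1. Working backward:
1 = 5 − 4
1 = −34 + 7·5
1 = 7·107 − 22·34
1 = −22·462 + 95·107
1 = 95·5651 − 1162·462
1 = −1162·17415 + 3581·5651
1 = 3581·75311 − 15486·17415
Hence 17415⁻¹ ≡ -15486 ≡ 59825 (mod 75311).

59825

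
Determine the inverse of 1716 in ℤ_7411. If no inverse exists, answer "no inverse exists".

1680

Run Euclid on (7411, 1716):
7411 = 4·1716 + 547
1716 = 3·547 + 75
547 = 7·75 + 22
75 = 3·22 + 9
22 = 2·9 + 4
9 = 2·4 + 1
4 = 4·1 + 0
Since gcd(1716, 7411) = 1, back-substitute to write 1 as a combination:
1 = 9 − 2·4
1 = −2·22 + 5·9
1 = 5·75 − 17·22
1 = −17·547 + 124·75
1 = 124·1716 − 389·547
1 = −389·7411 + 1680·1716
So 1716·1680 ≡ 1 (mod 7411).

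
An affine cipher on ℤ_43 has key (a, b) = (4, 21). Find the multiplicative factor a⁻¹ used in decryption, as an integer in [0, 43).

Run Euclid on (43, 4):
43 = 10*4 + 3
4 = 1*3 + 1
3 = 3*1 + 0
gcd = 1, so the inverse exists. Back-substitute:
1 = 4 − 3
1 = −43 + 11·4
So 4·11 ≡ 1 (mod 43).

11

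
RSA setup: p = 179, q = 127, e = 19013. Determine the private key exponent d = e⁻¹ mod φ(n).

17417

φ(n) = (p−1)(q−1) = 178·126 = 22428.
Need d with 19013·d ≡ 1 (mod 22428). Apply the extended Euclidean algorithm:
22428 = 1·19013 + 3415
19013 = 5·3415 + 1938
3415 = 1·1938 + 1477
1938 = 1·1477 + 461
1477 = 3·461 + 94
461 = 4·94 + 85
94 = 1·85 + 9
85 = 9·9 + 4
9 = 2·4 + 1
4 = 4·1 + 0
Back-substitute:
1 = 9 − 2·4
1 = −2·85 + 19·9
1 = 19·94 − 21·85
1 = −21·461 + 103·94
1 = 103·1477 − 330·461
1 = −330·1938 + 433·1477
1 = 433·3415 − 763·1938
1 = −763·19013 + 4248·3415
1 = 4248·22428 − 5011·19013
So 19013·(-5011) ≡ 1 (mod 22428), hence d ≡ -5011 ≡ 17417 (mod 22428).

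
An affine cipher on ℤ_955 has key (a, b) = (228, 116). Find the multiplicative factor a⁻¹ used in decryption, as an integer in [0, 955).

222

gcd(955, 228) by repeated division:
955 = 4×228 + 43
228 = 5×43 + 13
43 = 3×13 + 4
13 = 3×4 + 1
4 = 4×1 + 0
gcd = 1, so the inverse exists. Back-substitute:
1 = 13 − 3·4
1 = −3·43 + 10·13
1 = 10·228 − 53·43
1 = −53·955 + 222·228
So 228·222 ≡ 1 (mod 955).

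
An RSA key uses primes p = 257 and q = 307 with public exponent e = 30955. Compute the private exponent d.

48067

φ(n) = (p−1)(q−1) = 256·306 = 78336.
Need d with 30955·d ≡ 1 (mod 78336). Apply the extended Euclidean algorithm:
78336 = 2*30955 + 16426
30955 = 1*16426 + 14529
16426 = 1*14529 + 1897
14529 = 7*1897 + 1250
1897 = 1*1250 + 647
1250 = 1*647 + 603
647 = 1*603 + 44
603 = 13*44 + 31
44 = 1*31 + 13
31 = 2*13 + 5
13 = 2*5 + 3
5 = 1*3 + 2
3 = 1*2 + 1
2 = 2*1 + 0
Back-substitute:
1 = 3 − 2
1 = −5 + 2·3
1 = 2·13 − 5·5
1 = −5·31 + 12·13
1 = 12·44 − 17·31
1 = −17·603 + 233·44
1 = 233·647 − 250·603
1 = −250·1250 + 483·647
1 = 483·1897 − 733·1250
1 = −733·14529 + 5614·1897
1 = 5614·16426 − 6347·14529
1 = −6347·30955 + 11961·16426
1 = 11961·78336 − 30269·30955
So 30955·(-30269) ≡ 1 (mod 78336), hence d ≡ -30269 ≡ 48067 (mod 78336).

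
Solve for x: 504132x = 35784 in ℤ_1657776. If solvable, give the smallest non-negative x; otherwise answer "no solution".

18438

First find gcd(504132, 1657776):
1657776 = 3×504132 + 145380
504132 = 3×145380 + 67992
145380 = 2×67992 + 9396
67992 = 7×9396 + 2220
9396 = 4×2220 + 516
2220 = 4×516 + 156
516 = 3×156 + 48
156 = 3×48 + 12
48 = 4×12 + 0
gcd = 12 and 12 | 35784, so solutions exist. Divide through by 12: 42011x ≡ 2982 (mod 138148).
Now find 42011⁻¹ mod 138148:
138148 = 3*42011 + 12115
42011 = 3*12115 + 5666
12115 = 2*5666 + 783
5666 = 7*783 + 185
783 = 4*185 + 43
185 = 4*43 + 13
43 = 3*13 + 4
13 = 3*4 + 1
4 = 4*1 + 0
Back-substitute:
1 = 13 − 3·4
1 = −3·43 + 10·13
1 = 10·185 − 43·43
1 = −43·783 + 182·185
1 = 182·5666 − 1317·783
1 = −1317·12115 + 2816·5666
1 = 2816·42011 − 9765·12115
1 = −9765·138148 + 32111·42011
So 42011⁻¹ ≡ 32111 (mod 138148).
Then x ≡ 32111·2982 ≡ 18438 (mod 138148); the smallest non-negative solution is x = 18438.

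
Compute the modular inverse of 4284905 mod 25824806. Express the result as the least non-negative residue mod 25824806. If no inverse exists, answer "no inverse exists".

24935075

Run Euclid on (25824806, 4284905):
25824806 = 6*4284905 + 115376
4284905 = 37*115376 + 15993
115376 = 7*15993 + 3425
15993 = 4*3425 + 2293
3425 = 1*2293 + 1132
2293 = 2*1132 + 29
1132 = 39*29 + 1
29 = 29*1 + 0
Since gcd(4284905, 25824806) = 1, back-substitute to write 1 as a combination:
1 = 1132 − 39·29
1 = −39·2293 + 79·1132
1 = 79·3425 − 118·2293
1 = −118·15993 + 551·3425
1 = 551·115376 − 3975·15993
1 = −3975·4284905 + 147626·115376
1 = 147626·25824806 − 889731·4284905
Thus 4284905·(-889731) ≡ 1 (mod 25824806); reducing, -889731 mod 25824806 = 24935075.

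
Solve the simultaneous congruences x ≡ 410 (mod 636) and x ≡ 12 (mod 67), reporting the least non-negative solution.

37934

Write x = 410 + 636·k. Then 636·k ≡ 12 − 410 ≡ 4 (mod 67).
Need 636⁻¹ mod 67. Extended Euclid on (67, 33):
67 = 2*33 + 1
33 = 33*1 + 0
Back-substitute:
1 = 67 − 2·33
636⁻¹ ≡ 65 (mod 67), so k ≡ 65·4 ≡ 59 (mod 67).
x = 410 + 636·59 = 37934.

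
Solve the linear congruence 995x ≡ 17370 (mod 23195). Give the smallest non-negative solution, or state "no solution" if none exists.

507

First find gcd(995, 23195):
23195 = 23·995 + 310
995 = 3·310 + 65
310 = 4·65 + 50
65 = 1·50 + 15
50 = 3·15 + 5
15 = 3·5 + 0
gcd = 5 and 5 | 17370, so solutions exist. Divide through by 5: 199x ≡ 3474 (mod 4639).
Now find 199⁻¹ mod 4639:
4639 = 23·199 + 62
199 = 3·62 + 13
62 = 4·13 + 10
13 = 1·10 + 3
10 = 3·3 + 1
3 = 3·1 + 0
Back-substitute:
1 = 10 − 3·3
1 = −3·13 + 4·10
1 = 4·62 − 19·13
1 = −19·199 + 61·62
1 = 61·4639 − 1422·199
So 199·(-1422) ≡ 1 (mod 4639), i.e. 199⁻¹ ≡ 3217.
Then x ≡ 3217·3474 ≡ 507 (mod 4639); the smallest non-negative solution is x = 507.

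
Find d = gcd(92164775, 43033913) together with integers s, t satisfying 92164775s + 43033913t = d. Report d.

Repeated division:
92164775 = 2*43033913 + 6096949
43033913 = 7*6096949 + 355270
6096949 = 17*355270 + 57359
355270 = 6*57359 + 11116
57359 = 5*11116 + 1779
11116 = 6*1779 + 442
1779 = 4*442 + 11
442 = 40*11 + 2
11 = 5*2 + 1
2 = 2*1 + 0
gcd(92164775, 43033913) = 1.
Back-substituting:
1 = 11 − 5·2
1 = −5·442 + 201·11
1 = 201·1779 − 809·442
1 = −809·11116 + 5055·1779
1 = 5055·57359 − 26084·11116
1 = −26084·355270 + 161559·57359
1 = 161559·6096949 − 2772587·355270
1 = −2772587·43033913 + 19569668·6096949
1 = 19569668·92164775 − 41911923·43033913
So 1 = (19569668)·92164775 + (-41911923)·43033913.

1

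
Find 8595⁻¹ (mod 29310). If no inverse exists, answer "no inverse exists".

Compute gcd(8595, 29310):
29310 = 3×8595 + 3525
8595 = 2×3525 + 1545
3525 = 2×1545 + 435
1545 = 3×435 + 240
435 = 1×240 + 195
240 = 1×195 + 45
195 = 4×45 + 15
45 = 3×15 + 0
gcd(8595, 29310) = 15 ≠ 1, so 8595 has no multiplicative inverse modulo 29310.

no inverse exists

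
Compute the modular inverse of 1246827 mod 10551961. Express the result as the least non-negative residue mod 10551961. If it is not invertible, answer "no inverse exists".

Apply the Euclidean algorithm to 10551961 and 1246827:
10551961 = 8*1246827 + 577345
1246827 = 2*577345 + 92137
577345 = 6*92137 + 24523
92137 = 3*24523 + 18568
24523 = 1*18568 + 5955
18568 = 3*5955 + 703
5955 = 8*703 + 331
703 = 2*331 + 41
331 = 8*41 + 3
41 = 13*3 + 2
3 = 1*2 + 1
2 = 2*1 + 0
gcd = 1, so the inverse exists. Back-substitute:
1 = 3 − 2
1 = −41 + 14·3
1 = 14·331 − 113·41
1 = −113·703 + 240·331
1 = 240·5955 − 2033·703
1 = −2033·18568 + 6339·5955
1 = 6339·24523 − 8372·18568
1 = −8372·92137 + 31455·24523
1 = 31455·577345 − 197102·92137
1 = −197102·1246827 + 425659·577345
1 = 425659·10551961 − 3602374·1246827
Thus 1246827·(-3602374) ≡ 1 (mod 10551961); reducing, -3602374 mod 10551961 = 6949587.

6949587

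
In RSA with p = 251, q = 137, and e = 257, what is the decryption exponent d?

9393

φ(n) = (p−1)(q−1) = 250·136 = 34000.
Need d with 257·d ≡ 1 (mod 34000). Apply the extended Euclidean algorithm:
34000 = 132×257 + 76
257 = 3×76 + 29
76 = 2×29 + 18
29 = 1×18 + 11
18 = 1×11 + 7
11 = 1×7 + 4
7 = 1×4 + 3
4 = 1×3 + 1
3 = 3×1 + 0
Back-substitute:
1 = 4 − 3
1 = −7 + 2·4
1 = 2·11 − 3·7
1 = −3·18 + 5·11
1 = 5·29 − 8·18
1 = −8·76 + 21·29
1 = 21·257 − 71·76
1 = −71·34000 + 9393·257
So 257·9393 ≡ 1 (mod 34000), hence d = 9393.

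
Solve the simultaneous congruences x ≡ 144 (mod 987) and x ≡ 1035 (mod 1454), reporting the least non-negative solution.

Write x = 144 + 987·k. Then 987·k ≡ 1035 − 144 ≡ 891 (mod 1454).
Need 987⁻¹ mod 1454. Extended Euclid on (1454, 987):
1454 = 1·987 + 467
987 = 2·467 + 53
467 = 8·53 + 43
53 = 1·43 + 10
43 = 4·10 + 3
10 = 3·3 + 1
3 = 3·1 + 0
Back-substitute:
1 = 10 − 3·3
1 = −3·43 + 13·10
1 = 13·53 − 16·43
1 = −16·467 + 141·53
1 = 141·987 − 298·467
1 = −298·1454 + 439·987
987⁻¹ ≡ 439 (mod 1454), so k ≡ 439·891 ≡ 23 (mod 1454).
x = 144 + 987·23 = 22845.

22845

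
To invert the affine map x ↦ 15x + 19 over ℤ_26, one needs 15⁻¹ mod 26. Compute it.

7

gcd(26, 15) by repeated division:
26 = 1*15 + 11
15 = 1*11 + 4
11 = 2*4 + 3
4 = 1*3 + 1
3 = 3*1 + 0
gcd = 1, so the inverse exists. Back-substitute:
1 = 4 − 3
1 = −11 + 3·4
1 = 3·15 − 4·11
1 = −4·26 + 7·15
So 15·7 ≡ 1 (mod 26).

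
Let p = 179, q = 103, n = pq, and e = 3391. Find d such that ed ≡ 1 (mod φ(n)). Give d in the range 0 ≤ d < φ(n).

φ(n) = (p−1)(q−1) = 178·102 = 18156.
Need d with 3391·d ≡ 1 (mod 18156). Apply the extended Euclidean algorithm:
18156 = 5×3391 + 1201
3391 = 2×1201 + 989
1201 = 1×989 + 212
989 = 4×212 + 141
212 = 1×141 + 71
141 = 1×71 + 70
71 = 1×70 + 1
70 = 70×1 + 0
Back-substitute:
1 = 71 − 70
1 = −141 + 2·71
1 = 2·212 − 3·141
1 = −3·989 + 14·212
1 = 14·1201 − 17·989
1 = −17·3391 + 48·1201
1 = 48·18156 − 257·3391
So 3391·(-257) ≡ 1 (mod 18156), hence d ≡ -257 ≡ 17899 (mod 18156).

17899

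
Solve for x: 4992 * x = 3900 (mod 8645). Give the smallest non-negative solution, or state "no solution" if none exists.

First find gcd(4992, 8645):
8645 = 1·4992 + 3653
4992 = 1·3653 + 1339
3653 = 2·1339 + 975
1339 = 1·975 + 364
975 = 2·364 + 247
364 = 1·247 + 117
247 = 2·117 + 13
117 = 9·13 + 0
gcd = 13 and 13 | 3900, so solutions exist. Divide through by 13: 384x ≡ 300 (mod 665).
Now find 384⁻¹ mod 665:
665 = 1*384 + 281
384 = 1*281 + 103
281 = 2*103 + 75
103 = 1*75 + 28
75 = 2*28 + 19
28 = 1*19 + 9
19 = 2*9 + 1
9 = 9*1 + 0
Back-substitute:
1 = 19 − 2·9
1 = −2·28 + 3·19
1 = 3·75 − 8·28
1 = −8·103 + 11·75
1 = 11·281 − 30·103
1 = −30·384 + 41·281
1 = 41·665 − 71·384
So 384·(-71) ≡ 1 (mod 665), i.e. 384⁻¹ ≡ 594.
Then x ≡ 594·300 ≡ 645 (mod 665); the smallest non-negative solution is x = 645.

645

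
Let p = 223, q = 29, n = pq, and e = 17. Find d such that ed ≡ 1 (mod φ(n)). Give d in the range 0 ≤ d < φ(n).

φ(n) = (p−1)(q−1) = 222·28 = 6216.
Need d with 17·d ≡ 1 (mod 6216). Apply the extended Euclidean algorithm:
6216 = 365*17 + 11
17 = 1*11 + 6
11 = 1*6 + 5
6 = 1*5 + 1
5 = 5*1 + 0
Back-substitute:
1 = 6 − 5
1 = −11 + 2·6
1 = 2·17 − 3·11
1 = −3·6216 + 1097·17
So 17·1097 ≡ 1 (mod 6216), hence d = 1097.

1097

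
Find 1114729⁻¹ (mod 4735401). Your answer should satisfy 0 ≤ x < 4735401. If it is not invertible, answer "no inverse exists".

no inverse exists

Compute gcd(1114729, 4735401):
4735401 = 4·1114729 + 276485
1114729 = 4·276485 + 8789
276485 = 31·8789 + 4026
8789 = 2·4026 + 737
4026 = 5·737 + 341
737 = 2·341 + 55
341 = 6·55 + 11
55 = 5·11 + 0
The gcd is 11, not 1, hence no inverse exists.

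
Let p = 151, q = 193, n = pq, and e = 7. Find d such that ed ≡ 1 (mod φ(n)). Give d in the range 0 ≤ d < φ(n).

12343

φ(n) = (p−1)(q−1) = 150·192 = 28800.
Need d with 7·d ≡ 1 (mod 28800). Apply the extended Euclidean algorithm:
28800 = 4114*7 + 2
7 = 3*2 + 1
2 = 2*1 + 0
Back-substitute:
1 = 7 − 3·2
1 = −3·28800 + 12343·7
So 7·12343 ≡ 1 (mod 28800), hence d = 12343.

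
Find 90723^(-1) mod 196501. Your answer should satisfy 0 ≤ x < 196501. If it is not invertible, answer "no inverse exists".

190001

Extended Euclidean algorithm:
196501 = 2·90723 + 15055
90723 = 6·15055 + 393
15055 = 38·393 + 121
393 = 3·121 + 30
121 = 4·30 + 1
30 = 30·1 + 0
Since gcd(90723, 196501) = 1, back-substitute to write 1 as a combination:
1 = 121 − 4·30
1 = −4·393 + 13·121
1 = 13·15055 − 498·393
1 = −498·90723 + 3001·15055
1 = 3001·196501 − 6500·90723
Hence 90723⁻¹ ≡ -6500 ≡ 190001 (mod 196501).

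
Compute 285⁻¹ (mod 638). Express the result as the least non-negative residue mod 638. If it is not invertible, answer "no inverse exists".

197

Run Euclid on (638, 285):
638 = 2*285 + 68
285 = 4*68 + 13
68 = 5*13 + 3
13 = 4*3 + 1
3 = 3*1 + 0
Since gcd(285, 638) = 1, back-substitute to write 1 as a combination:
1 = 13 − 4·3
1 = −4·68 + 21·13
1 = 21·285 − 88·68
1 = −88·638 + 197·285
So 285·197 ≡ 1 (mod 638).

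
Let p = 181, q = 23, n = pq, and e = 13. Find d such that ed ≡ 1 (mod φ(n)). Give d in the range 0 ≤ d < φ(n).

2437

φ(n) = (p−1)(q−1) = 180·22 = 3960.
Need d with 13·d ≡ 1 (mod 3960). Apply the extended Euclidean algorithm:
3960 = 304·13 + 8
13 = 1·8 + 5
8 = 1·5 + 3
5 = 1·3 + 2
3 = 1·2 + 1
2 = 2·1 + 0
Back-substitute:
1 = 3 − 2
1 = −5 + 2·3
1 = 2·8 − 3·5
1 = −3·13 + 5·8
1 = 5·3960 − 1523·13
So 13·(-1523) ≡ 1 (mod 3960), hence d ≡ -1523 ≡ 2437 (mod 3960).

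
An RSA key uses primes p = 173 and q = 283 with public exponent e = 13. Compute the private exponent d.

44773

φ(n) = (p−1)(q−1) = 172·282 = 48504.
Need d with 13·d ≡ 1 (mod 48504). Apply the extended Euclidean algorithm:
48504 = 3731×13 + 1
13 = 13×1 + 0
Back-substitute:
1 = 48504 − 3731·13
So 13·(-3731) ≡ 1 (mod 48504), hence d ≡ -3731 ≡ 44773 (mod 48504).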